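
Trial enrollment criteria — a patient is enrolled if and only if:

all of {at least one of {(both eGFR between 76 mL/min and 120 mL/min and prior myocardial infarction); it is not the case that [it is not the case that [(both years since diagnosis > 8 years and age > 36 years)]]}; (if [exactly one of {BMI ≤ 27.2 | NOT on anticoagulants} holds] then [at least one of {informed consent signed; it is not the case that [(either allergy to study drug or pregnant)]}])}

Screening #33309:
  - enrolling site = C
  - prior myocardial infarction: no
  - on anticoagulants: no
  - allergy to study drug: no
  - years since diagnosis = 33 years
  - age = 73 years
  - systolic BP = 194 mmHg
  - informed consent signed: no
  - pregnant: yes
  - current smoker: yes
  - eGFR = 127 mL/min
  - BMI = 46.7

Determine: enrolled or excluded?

Atomic conditions:
  eGFR between 76 mL/min and 120 mL/min: 127 in [76, 120] is false
  prior myocardial infarction: no → false
  years since diagnosis > 8 years: 33 > 8 is true
  age > 36 years: 73 > 36 is true
  BMI ≤ 27.2: 46.7 ≤ 27.2 is false
  NOT on anticoagulants: no → true
  informed consent signed: no → false
  allergy to study drug: no → false
  pregnant: yes → true
Combine:
[1.1] false AND false = false
[1.2.1.1] true AND true = true
[1.2.1] NOT true = false
[1.2] NOT false = true
[1] false OR true = true
[2.1] exactly-one(false, true) = true
[2.2.2.1] false OR true = true
[2.2.2] NOT true = false
[2.2] false OR false = false
[2] true → false = false
[root] true AND false = false
Overall: false → excluded

Excluded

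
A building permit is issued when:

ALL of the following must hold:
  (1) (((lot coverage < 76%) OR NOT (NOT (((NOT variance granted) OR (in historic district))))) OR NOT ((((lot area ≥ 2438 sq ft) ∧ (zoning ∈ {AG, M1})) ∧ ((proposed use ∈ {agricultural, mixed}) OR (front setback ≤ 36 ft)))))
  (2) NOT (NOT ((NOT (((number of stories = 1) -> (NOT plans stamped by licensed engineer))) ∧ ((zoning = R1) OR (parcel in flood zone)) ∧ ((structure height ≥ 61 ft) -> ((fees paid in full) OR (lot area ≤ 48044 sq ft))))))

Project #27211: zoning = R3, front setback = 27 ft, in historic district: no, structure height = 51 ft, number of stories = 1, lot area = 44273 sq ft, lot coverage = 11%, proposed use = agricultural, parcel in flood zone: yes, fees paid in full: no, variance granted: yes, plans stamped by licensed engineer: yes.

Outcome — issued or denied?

Atomic conditions:
  lot coverage < 76%: 11 < 76 is true
  NOT variance granted: yes → false
  in historic district: no → false
  lot area ≥ 2438 sq ft: 44273 ≥ 2438 is true
  zoning ∈ {AG, M1}: R3 is not in the set → false
  proposed use ∈ {agricultural, mixed}: agricultural is in the set → true
  front setback ≤ 36 ft: 27 ≤ 36 is true
  number of stories = 1: 1 == 1 is true
  NOT plans stamped by licensed engineer: yes → false
  zoning = R1: R3 == R1 is false
  parcel in flood zone: yes → true
  structure height ≥ 61 ft: 51 ≥ 61 is false
  fees paid in full: no → false
  lot area ≤ 48044 sq ft: 44273 ≤ 48044 is true
Combine:
[1.1.2.1.1] false OR false = false
[1.1.2.1] NOT false = true
[1.1.2] NOT true = false
[1.1] true OR false = true
[1.2.1.1] true AND false = false
[1.2.1.2] true OR true = true
[1.2.1] false AND true = false
[1.2] NOT false = true
[1] true OR true = true
[2.1.1.1.1] true → false = false
[2.1.1.1] NOT false = true
[2.1.1.2] false OR true = true
[2.1.1.3.2] false OR true = true
[2.1.1.3] false → true (antecedent false ⇒ implication holds) = true
[2.1.1] true AND true AND true = true
[2.1] NOT true = false
[2] NOT false = true
[root] true AND true = true
Overall: true → issued

Issued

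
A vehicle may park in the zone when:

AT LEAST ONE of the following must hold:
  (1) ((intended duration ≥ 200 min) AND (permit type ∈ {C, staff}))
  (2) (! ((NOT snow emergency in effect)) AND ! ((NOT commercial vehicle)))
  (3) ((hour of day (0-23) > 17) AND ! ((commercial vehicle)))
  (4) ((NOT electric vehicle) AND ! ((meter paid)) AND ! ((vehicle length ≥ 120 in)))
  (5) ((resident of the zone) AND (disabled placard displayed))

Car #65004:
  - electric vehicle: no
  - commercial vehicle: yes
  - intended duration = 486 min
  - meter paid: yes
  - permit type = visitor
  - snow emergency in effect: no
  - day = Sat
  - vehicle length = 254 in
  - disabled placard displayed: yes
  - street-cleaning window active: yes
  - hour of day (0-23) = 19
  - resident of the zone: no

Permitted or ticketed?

Atomic conditions:
  intended duration ≥ 200 min: 486 ≥ 200 is true
  permit type ∈ {C, staff}: visitor is not in the set → false
  NOT snow emergency in effect: no → true
  NOT commercial vehicle: yes → false
  hour of day (0-23) > 17: 19 > 17 is true
  commercial vehicle: yes → true
  NOT electric vehicle: no → true
  meter paid: yes → true
  vehicle length ≥ 120 in: 254 ≥ 120 is true
  resident of the zone: no → false
  disabled placard displayed: yes → true
Combine:
[1] true AND false = false
[2.1] NOT true = false
[2.2] NOT false = true
[2] false AND true = false
[3.2] NOT true = false
[3] true AND false = false
[4.2] NOT true = false
[4.3] NOT true = false
[4] true AND false AND false = false
[5] false AND true = false
[root] false OR false OR false OR false OR false = false
Overall: false → ticketed

Ticketed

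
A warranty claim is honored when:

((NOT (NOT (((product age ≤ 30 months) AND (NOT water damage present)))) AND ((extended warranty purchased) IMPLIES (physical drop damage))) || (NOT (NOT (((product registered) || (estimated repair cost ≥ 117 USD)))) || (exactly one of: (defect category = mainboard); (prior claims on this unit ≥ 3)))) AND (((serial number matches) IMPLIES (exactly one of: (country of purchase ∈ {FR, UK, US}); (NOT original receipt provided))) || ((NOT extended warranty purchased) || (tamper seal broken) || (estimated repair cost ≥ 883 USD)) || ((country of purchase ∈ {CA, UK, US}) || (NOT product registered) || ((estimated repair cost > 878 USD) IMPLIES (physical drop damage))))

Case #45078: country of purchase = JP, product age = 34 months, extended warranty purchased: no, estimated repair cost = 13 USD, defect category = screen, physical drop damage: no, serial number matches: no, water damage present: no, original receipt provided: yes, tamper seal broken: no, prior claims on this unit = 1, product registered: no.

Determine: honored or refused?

Refused

Atomic conditions:
  product age ≤ 30 months: 34 ≤ 30 is false
  NOT water damage present: no → true
  extended warranty purchased: no → false
  physical drop damage: no → false
  product registered: no → false
  estimated repair cost ≥ 117 USD: 13 ≥ 117 is false
  defect category = mainboard: screen == mainboard is false
  prior claims on this unit ≥ 3: 1 ≥ 3 is false
  serial number matches: no → false
  country of purchase ∈ {FR, UK, US}: JP is not in the set → false
  NOT original receipt provided: yes → false
  NOT extended warranty purchased: no → true
  tamper seal broken: no → false
  estimated repair cost ≥ 883 USD: 13 ≥ 883 is false
  country of purchase ∈ {CA, UK, US}: JP is not in the set → false
  NOT product registered: no → true
  estimated repair cost > 878 USD: 13 > 878 is false
Combine:
[1.1.1.1.1] false AND true = false
[1.1.1.1] NOT false = true
[1.1.1] NOT true = false
[1.1.2] false → false (antecedent false ⇒ implication holds) = true
[1.1] false AND true = false
[1.2.1.1.1] false OR false = false
[1.2.1.1] NOT false = true
[1.2.1] NOT true = false
[1.2.2] exactly-one(false, false) = false
[1.2] false OR false = false
[1] false OR false = false
[2.1.2] exactly-one(false, false) = false
[2.1] false → false (antecedent false ⇒ implication holds) = true
[2.2] true OR false OR false = true
[2.3.3] false → false (antecedent false ⇒ implication holds) = true
[2.3] false OR true OR true = true
[2] true OR true OR true = true
[root] false AND true = false
Overall: false → refused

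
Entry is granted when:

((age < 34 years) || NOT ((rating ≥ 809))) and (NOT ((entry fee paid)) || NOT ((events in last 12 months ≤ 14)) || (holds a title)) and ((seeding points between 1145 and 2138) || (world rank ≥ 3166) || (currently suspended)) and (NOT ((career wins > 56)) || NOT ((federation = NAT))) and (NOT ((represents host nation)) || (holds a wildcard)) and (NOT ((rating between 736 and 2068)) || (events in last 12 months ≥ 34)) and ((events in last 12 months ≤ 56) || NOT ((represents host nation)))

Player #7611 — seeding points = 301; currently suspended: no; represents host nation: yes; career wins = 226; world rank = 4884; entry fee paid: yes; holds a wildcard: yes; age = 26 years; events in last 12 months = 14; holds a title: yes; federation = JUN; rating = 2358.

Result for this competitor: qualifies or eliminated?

Qualifies

Atomic conditions:
  age < 34 years: 26 < 34 is true
  rating ≥ 809: 2358 ≥ 809 is true
  entry fee paid: yes → true
  events in last 12 months ≤ 14: 14 ≤ 14 is true
  holds a title: yes → true
  seeding points between 1145 and 2138: 301 in [1145, 2138] is false
  world rank ≥ 3166: 4884 ≥ 3166 is true
  currently suspended: no → false
  career wins > 56: 226 > 56 is true
  federation = NAT: JUN == NAT is false
  represents host nation: yes → true
  holds a wildcard: yes → true
  rating between 736 and 2068: 2358 in [736, 2068] is false
  events in last 12 months ≥ 34: 14 ≥ 34 is false
  events in last 12 months ≤ 56: 14 ≤ 56 is true
Combine:
[1.2] NOT true = false
[1] true OR false = true
[2.1] NOT true = false
[2.2] NOT true = false
[2] false OR false OR true = true
[3] false OR true OR false = true
[4.1] NOT true = false
[4.2] NOT false = true
[4] false OR true = true
[5.1] NOT true = false
[5] false OR true = true
[6.1] NOT false = true
[6] true OR false = true
[7.2] NOT true = false
[7] true OR false = true
[root] true AND true AND true AND true AND true AND true AND true = true
Overall: true → qualifies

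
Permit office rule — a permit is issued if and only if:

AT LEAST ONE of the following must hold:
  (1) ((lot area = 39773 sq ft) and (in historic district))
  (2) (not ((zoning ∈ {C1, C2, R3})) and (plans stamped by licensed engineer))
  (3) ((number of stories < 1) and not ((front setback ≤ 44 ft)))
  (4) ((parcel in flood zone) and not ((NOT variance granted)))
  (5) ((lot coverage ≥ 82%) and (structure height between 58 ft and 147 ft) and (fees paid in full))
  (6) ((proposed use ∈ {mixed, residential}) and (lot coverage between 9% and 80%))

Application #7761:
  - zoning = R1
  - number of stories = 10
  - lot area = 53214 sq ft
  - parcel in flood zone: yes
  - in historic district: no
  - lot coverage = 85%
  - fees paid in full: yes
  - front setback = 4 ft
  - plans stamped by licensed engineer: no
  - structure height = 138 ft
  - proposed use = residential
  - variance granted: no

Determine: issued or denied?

Atomic conditions:
  lot area = 39773 sq ft: 53214 == 39773 is false
  in historic district: no → false
  zoning ∈ {C1, C2, R3}: R1 is not in the set → false
  plans stamped by licensed engineer: no → false
  number of stories < 1: 10 < 1 is false
  front setback ≤ 44 ft: 4 ≤ 44 is true
  parcel in flood zone: yes → true
  NOT variance granted: no → true
  lot coverage ≥ 82%: 85 ≥ 82 is true
  structure height between 58 ft and 147 ft: 138 in [58, 147] is true
  fees paid in full: yes → true
  proposed use ∈ {mixed, residential}: residential is in the set → true
  lot coverage between 9% and 80%: 85 in [9, 80] is false
Combine:
[1] false AND false = false
[2.1] NOT false = true
[2] true AND false = false
[3.2] NOT true = false
[3] false AND false = false
[4.2] NOT true = false
[4] true AND false = false
[5] true AND true AND true = true
[6] true AND false = false
[root] false OR false OR false OR false OR true OR false = true
Overall: true → issued

Issued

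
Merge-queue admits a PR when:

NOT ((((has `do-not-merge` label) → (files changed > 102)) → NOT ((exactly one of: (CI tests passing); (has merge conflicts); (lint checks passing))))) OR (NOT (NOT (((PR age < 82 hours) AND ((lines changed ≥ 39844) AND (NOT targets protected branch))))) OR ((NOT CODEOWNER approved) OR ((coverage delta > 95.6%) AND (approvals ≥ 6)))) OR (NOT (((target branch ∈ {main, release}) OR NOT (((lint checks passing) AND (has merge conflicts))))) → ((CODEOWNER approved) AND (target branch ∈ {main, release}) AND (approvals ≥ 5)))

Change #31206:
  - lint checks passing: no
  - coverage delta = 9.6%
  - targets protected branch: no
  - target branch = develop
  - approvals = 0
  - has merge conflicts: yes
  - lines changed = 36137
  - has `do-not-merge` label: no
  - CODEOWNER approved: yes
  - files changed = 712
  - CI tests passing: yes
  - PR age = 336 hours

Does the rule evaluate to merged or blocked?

Atomic conditions:
  has `do-not-merge` label: no → false
  files changed > 102: 712 > 102 is true
  CI tests passing: yes → true
  has merge conflicts: yes → true
  lint checks passing: no → false
  PR age < 82 hours: 336 < 82 is false
  lines changed ≥ 39844: 36137 ≥ 39844 is false
  NOT targets protected branch: no → true
  NOT CODEOWNER approved: yes → false
  coverage delta > 95.6%: 9.6 > 95.6 is false
  approvals ≥ 6: 0 ≥ 6 is false
  target branch ∈ {main, release}: develop is not in the set → false
  CODEOWNER approved: yes → true
  approvals ≥ 5: 0 ≥ 5 is false
Combine:
[1.1.1] false → true (antecedent false ⇒ implication holds) = true
[1.1.2.1] exactly-one(true, true, false) = false
[1.1.2] NOT false = true
[1.1] true → true = true
[1] NOT true = false
[2.1.1.1.2] false AND true = false
[2.1.1.1] false AND false = false
[2.1.1] NOT false = true
[2.1] NOT true = false
[2.2.2] false AND false = false
[2.2] false OR false = false
[2] false OR false = false
[3.1.1.2.1] false AND true = false
[3.1.1.2] NOT false = true
[3.1.1] false OR true = true
[3.1] NOT true = false
[3.2] true AND false AND false = false
[3] false → false (antecedent false ⇒ implication holds) = true
[root] false OR false OR true = true
Overall: true → merged

Merged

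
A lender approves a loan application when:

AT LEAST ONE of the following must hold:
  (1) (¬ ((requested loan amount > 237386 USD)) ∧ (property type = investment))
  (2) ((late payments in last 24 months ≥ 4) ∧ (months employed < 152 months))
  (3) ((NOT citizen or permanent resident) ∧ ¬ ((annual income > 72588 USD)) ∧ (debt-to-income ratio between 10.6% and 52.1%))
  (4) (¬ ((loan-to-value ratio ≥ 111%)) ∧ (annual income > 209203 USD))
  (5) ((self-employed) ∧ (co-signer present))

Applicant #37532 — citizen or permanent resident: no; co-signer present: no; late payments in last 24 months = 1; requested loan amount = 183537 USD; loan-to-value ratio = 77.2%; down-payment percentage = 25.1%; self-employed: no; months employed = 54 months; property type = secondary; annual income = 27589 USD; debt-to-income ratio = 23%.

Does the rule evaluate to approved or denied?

Approved

Atomic conditions:
  requested loan amount > 237386 USD: 183537 > 237386 is false
  property type = investment: secondary == investment is false
  late payments in last 24 months ≥ 4: 1 ≥ 4 is false
  months employed < 152 months: 54 < 152 is true
  NOT citizen or permanent resident: no → true
  annual income > 72588 USD: 27589 > 72588 is false
  debt-to-income ratio between 10.6% and 52.1%: 23 in [10.6, 52.1] is true
  loan-to-value ratio ≥ 111%: 77.2 ≥ 111 is false
  annual income > 209203 USD: 27589 > 209203 is false
  self-employed: no → false
  co-signer present: no → false
Combine:
[1.1] NOT false = true
[1] true AND false = false
[2] false AND true = false
[3.2] NOT false = true
[3] true AND true AND true = true
[4.1] NOT false = true
[4] true AND false = false
[5] false AND false = false
[root] false OR false OR true OR false OR false = true
Overall: true → approved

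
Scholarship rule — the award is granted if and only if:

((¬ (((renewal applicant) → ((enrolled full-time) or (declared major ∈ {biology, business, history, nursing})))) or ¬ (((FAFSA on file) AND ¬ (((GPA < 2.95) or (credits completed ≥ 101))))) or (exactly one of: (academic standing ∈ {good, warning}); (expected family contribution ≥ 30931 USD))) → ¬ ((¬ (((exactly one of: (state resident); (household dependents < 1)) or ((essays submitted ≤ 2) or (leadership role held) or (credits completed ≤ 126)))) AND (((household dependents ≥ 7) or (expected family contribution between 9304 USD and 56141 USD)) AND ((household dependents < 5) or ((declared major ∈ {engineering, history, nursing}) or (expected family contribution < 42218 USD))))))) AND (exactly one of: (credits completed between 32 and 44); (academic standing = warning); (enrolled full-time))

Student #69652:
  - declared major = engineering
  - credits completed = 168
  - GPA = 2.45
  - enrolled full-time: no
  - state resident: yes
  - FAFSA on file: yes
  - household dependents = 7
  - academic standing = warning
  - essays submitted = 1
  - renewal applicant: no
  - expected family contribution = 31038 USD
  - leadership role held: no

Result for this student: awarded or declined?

Awarded

Atomic conditions:
  renewal applicant: no → false
  enrolled full-time: no → false
  declared major ∈ {biology, business, history, nursing}: engineering is not in the set → false
  FAFSA on file: yes → true
  GPA < 2.95: 2.45 < 2.95 is true
  credits completed ≥ 101: 168 ≥ 101 is true
  academic standing ∈ {good, warning}: warning is in the set → true
  expected family contribution ≥ 30931 USD: 31038 ≥ 30931 is true
  state resident: yes → true
  household dependents < 1: 7 < 1 is false
  essays submitted ≤ 2: 1 ≤ 2 is true
  leadership role held: no → false
  credits completed ≤ 126: 168 ≤ 126 is false
  household dependents ≥ 7: 7 ≥ 7 is true
  expected family contribution between 9304 USD and 56141 USD: 31038 in [9304, 56141] is true
  household dependents < 5: 7 < 5 is false
  declared major ∈ {engineering, history, nursing}: engineering is in the set → true
  expected family contribution < 42218 USD: 31038 < 42218 is true
  credits completed between 32 and 44: 168 in [32, 44] is false
  academic standing = warning: warning == warning is true
Combine:
[1.1.1.1.2] false OR false = false
[1.1.1.1] false → false (antecedent false ⇒ implication holds) = true
[1.1.1] NOT true = false
[1.1.2.1.2.1] true OR true = true
[1.1.2.1.2] NOT true = false
[1.1.2.1] true AND false = false
[1.1.2] NOT false = true
[1.1.3] exactly-one(true, true) = false
[1.1] false OR true OR false = true
[1.2.1.1.1.1] exactly-one(true, false) = true
[1.2.1.1.1.2] true OR false OR false = true
[1.2.1.1.1] true OR true = true
[1.2.1.1] NOT true = false
[1.2.1.2.1] true OR true = true
[1.2.1.2.2.2] true OR true = true
[1.2.1.2.2] false OR true = true
[1.2.1.2] true AND true = true
[1.2.1] false AND true = false
[1.2] NOT false = true
[1] true → true = true
[2] exactly-one(false, true, false) = true
[root] true AND true = true
Overall: true → awarded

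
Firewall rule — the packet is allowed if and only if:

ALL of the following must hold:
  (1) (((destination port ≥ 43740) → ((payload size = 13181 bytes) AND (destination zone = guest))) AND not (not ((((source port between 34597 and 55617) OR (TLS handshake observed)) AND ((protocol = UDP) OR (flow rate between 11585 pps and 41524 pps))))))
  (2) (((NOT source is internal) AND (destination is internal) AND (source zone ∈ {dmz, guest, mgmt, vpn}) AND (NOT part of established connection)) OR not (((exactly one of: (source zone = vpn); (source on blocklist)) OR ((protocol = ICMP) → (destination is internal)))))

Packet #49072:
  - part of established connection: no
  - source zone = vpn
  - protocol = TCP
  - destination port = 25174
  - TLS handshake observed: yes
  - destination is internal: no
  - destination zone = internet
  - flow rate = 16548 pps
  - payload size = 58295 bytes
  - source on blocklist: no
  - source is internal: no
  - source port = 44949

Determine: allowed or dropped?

Atomic conditions:
  destination port ≥ 43740: 25174 ≥ 43740 is false
  payload size = 13181 bytes: 58295 == 13181 is false
  destination zone = guest: internet == guest is false
  source port between 34597 and 55617: 44949 in [34597, 55617] is true
  TLS handshake observed: yes → true
  protocol = UDP: TCP == UDP is false
  flow rate between 11585 pps and 41524 pps: 16548 in [11585, 41524] is true
  NOT source is internal: no → true
  destination is internal: no → false
  source zone ∈ {dmz, guest, mgmt, vpn}: vpn is in the set → true
  NOT part of established connection: no → true
  source zone = vpn: vpn == vpn is true
  source on blocklist: no → false
  protocol = ICMP: TCP == ICMP is false
Combine:
[1.1.2] false AND false = false
[1.1] false → false (antecedent false ⇒ implication holds) = true
[1.2.1.1.1] true OR true = true
[1.2.1.1.2] false OR true = true
[1.2.1.1] true AND true = true
[1.2.1] NOT true = false
[1.2] NOT false = true
[1] true AND true = true
[2.1] true AND false AND true AND true = false
[2.2.1.1] exactly-one(true, false) = true
[2.2.1.2] false → false (antecedent false ⇒ implication holds) = true
[2.2.1] true OR true = true
[2.2] NOT true = false
[2] false OR false = false
[root] true AND false = false
Overall: false → dropped

Dropped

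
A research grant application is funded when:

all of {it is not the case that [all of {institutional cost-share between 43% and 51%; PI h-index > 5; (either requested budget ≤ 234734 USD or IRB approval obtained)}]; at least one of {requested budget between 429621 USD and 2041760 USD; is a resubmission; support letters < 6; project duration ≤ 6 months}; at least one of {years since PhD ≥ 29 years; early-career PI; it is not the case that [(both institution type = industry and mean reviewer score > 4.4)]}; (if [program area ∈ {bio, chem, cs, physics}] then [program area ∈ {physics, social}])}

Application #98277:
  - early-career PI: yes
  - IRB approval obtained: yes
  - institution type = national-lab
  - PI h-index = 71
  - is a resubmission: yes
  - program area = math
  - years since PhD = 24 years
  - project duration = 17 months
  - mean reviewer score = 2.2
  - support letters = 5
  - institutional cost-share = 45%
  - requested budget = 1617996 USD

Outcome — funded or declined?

Declined

Atomic conditions:
  institutional cost-share between 43% and 51%: 45 in [43, 51] is true
  PI h-index > 5: 71 > 5 is true
  requested budget ≤ 234734 USD: 1617996 ≤ 234734 is false
  IRB approval obtained: yes → true
  requested budget between 429621 USD and 2041760 USD: 1617996 in [429621, 2041760] is true
  is a resubmission: yes → true
  support letters < 6: 5 < 6 is true
  project duration ≤ 6 months: 17 ≤ 6 is false
  years since PhD ≥ 29 years: 24 ≥ 29 is false
  early-career PI: yes → true
  institution type = industry: national-lab == industry is false
  mean reviewer score > 4.4: 2.2 > 4.4 is false
  program area ∈ {bio, chem, cs, physics}: math is not in the set → false
  program area ∈ {physics, social}: math is not in the set → false
Combine:
[1.1.3] false OR true = true
[1.1] true AND true AND true = true
[1] NOT true = false
[2] true OR true OR true OR false = true
[3.3.1] false AND false = false
[3.3] NOT false = true
[3] false OR true OR true = true
[4] false → false (antecedent false ⇒ implication holds) = true
[root] false AND true AND true AND true = false
Overall: false → declined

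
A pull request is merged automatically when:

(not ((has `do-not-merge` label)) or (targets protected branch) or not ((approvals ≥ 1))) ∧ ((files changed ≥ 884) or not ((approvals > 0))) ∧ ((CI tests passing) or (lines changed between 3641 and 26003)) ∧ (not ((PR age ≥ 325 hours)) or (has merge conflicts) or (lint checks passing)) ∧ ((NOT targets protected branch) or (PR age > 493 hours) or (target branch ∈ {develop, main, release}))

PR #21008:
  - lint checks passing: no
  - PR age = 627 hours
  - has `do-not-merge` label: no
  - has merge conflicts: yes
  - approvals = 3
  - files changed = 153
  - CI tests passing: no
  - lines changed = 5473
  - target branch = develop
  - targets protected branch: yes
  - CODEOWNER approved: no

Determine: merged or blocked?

Atomic conditions:
  has `do-not-merge` label: no → false
  targets protected branch: yes → true
  approvals ≥ 1: 3 ≥ 1 is true
  files changed ≥ 884: 153 ≥ 884 is false
  approvals > 0: 3 > 0 is true
  CI tests passing: no → false
  lines changed between 3641 and 26003: 5473 in [3641, 26003] is true
  PR age ≥ 325 hours: 627 ≥ 325 is true
  has merge conflicts: yes → true
  lint checks passing: no → false
  NOT targets protected branch: yes → false
  PR age > 493 hours: 627 > 493 is true
  target branch ∈ {develop, main, release}: develop is in the set → true
Combine:
[1.1] NOT false = true
[1.3] NOT true = false
[1] true OR true OR false = true
[2.2] NOT true = false
[2] false OR false = false
[3] false OR true = true
[4.1] NOT true = false
[4] false OR true OR false = true
[5] false OR true OR true = true
[root] true AND false AND true AND true AND true = false
Overall: false → blocked

Blocked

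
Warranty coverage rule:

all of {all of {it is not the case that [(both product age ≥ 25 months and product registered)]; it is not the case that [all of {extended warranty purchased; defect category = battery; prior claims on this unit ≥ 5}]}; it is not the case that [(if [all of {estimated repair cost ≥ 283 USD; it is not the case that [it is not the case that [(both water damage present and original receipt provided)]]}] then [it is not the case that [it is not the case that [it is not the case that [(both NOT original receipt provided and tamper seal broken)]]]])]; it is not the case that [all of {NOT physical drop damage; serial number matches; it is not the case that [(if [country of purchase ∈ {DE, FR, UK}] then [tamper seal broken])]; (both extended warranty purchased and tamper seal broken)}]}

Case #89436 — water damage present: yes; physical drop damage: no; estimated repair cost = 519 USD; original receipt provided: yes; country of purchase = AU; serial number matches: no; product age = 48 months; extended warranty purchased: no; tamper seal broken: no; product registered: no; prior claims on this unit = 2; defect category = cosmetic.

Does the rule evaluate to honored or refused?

Atomic conditions:
  product age ≥ 25 months: 48 ≥ 25 is true
  product registered: no → false
  extended warranty purchased: no → false
  defect category = battery: cosmetic == battery is false
  prior claims on this unit ≥ 5: 2 ≥ 5 is false
  estimated repair cost ≥ 283 USD: 519 ≥ 283 is true
  water damage present: yes → true
  original receipt provided: yes → true
  NOT original receipt provided: yes → false
  tamper seal broken: no → false
  NOT physical drop damage: no → true
  serial number matches: no → false
  country of purchase ∈ {DE, FR, UK}: AU is not in the set → false
Combine:
[1.1.1] true AND false = false
[1.1] NOT false = true
[1.2.1] false AND false AND false = false
[1.2] NOT false = true
[1] true AND true = true
[2.1.1.2.1.1] true AND true = true
[2.1.1.2.1] NOT true = false
[2.1.1.2] NOT false = true
[2.1.1] true AND true = true
[2.1.2.1.1.1] false AND false = false
[2.1.2.1.1] NOT false = true
[2.1.2.1] NOT true = false
[2.1.2] NOT false = true
[2.1] true → true = true
[2] NOT true = false
[3.1.3.1] false → false (antecedent false ⇒ implication holds) = true
[3.1.3] NOT true = false
[3.1.4] false AND false = false
[3.1] true AND false AND false AND false = false
[3] NOT false = true
[root] true AND false AND true = false
Overall: false → refused

Refused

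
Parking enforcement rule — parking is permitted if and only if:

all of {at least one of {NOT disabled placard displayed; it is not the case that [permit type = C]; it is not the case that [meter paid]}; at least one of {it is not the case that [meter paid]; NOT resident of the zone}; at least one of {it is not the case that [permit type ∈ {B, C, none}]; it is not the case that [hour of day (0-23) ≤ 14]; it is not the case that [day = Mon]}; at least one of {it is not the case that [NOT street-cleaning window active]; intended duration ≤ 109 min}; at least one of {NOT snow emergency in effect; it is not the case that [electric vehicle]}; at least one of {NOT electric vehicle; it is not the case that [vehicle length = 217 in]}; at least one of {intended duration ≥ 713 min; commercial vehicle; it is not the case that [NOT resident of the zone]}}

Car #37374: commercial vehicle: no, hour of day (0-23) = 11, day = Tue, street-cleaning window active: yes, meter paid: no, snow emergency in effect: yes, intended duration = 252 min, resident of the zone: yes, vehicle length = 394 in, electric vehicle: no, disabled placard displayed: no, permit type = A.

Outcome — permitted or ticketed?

Atomic conditions:
  NOT disabled placard displayed: no → true
  permit type = C: A == C is false
  meter paid: no → false
  NOT resident of the zone: yes → false
  permit type ∈ {B, C, none}: A is not in the set → false
  hour of day (0-23) ≤ 14: 11 ≤ 14 is true
  day = Mon: Tue == Mon is false
  NOT street-cleaning window active: yes → false
  intended duration ≤ 109 min: 252 ≤ 109 is false
  NOT snow emergency in effect: yes → false
  electric vehicle: no → false
  NOT electric vehicle: no → true
  vehicle length = 217 in: 394 == 217 is false
  intended duration ≥ 713 min: 252 ≥ 713 is false
  commercial vehicle: no → false
Combine:
[1.2] NOT false = true
[1.3] NOT false = true
[1] true OR true OR true = true
[2.1] NOT false = true
[2] true OR false = true
[3.1] NOT false = true
[3.2] NOT true = false
[3.3] NOT false = true
[3] true OR false OR true = true
[4.1] NOT false = true
[4] true OR false = true
[5.2] NOT false = true
[5] false OR true = true
[6.2] NOT false = true
[6] true OR true = true
[7.3] NOT false = true
[7] false OR false OR true = true
[root] true AND true AND true AND true AND true AND true AND true = true
Overall: true → permitted

Permitted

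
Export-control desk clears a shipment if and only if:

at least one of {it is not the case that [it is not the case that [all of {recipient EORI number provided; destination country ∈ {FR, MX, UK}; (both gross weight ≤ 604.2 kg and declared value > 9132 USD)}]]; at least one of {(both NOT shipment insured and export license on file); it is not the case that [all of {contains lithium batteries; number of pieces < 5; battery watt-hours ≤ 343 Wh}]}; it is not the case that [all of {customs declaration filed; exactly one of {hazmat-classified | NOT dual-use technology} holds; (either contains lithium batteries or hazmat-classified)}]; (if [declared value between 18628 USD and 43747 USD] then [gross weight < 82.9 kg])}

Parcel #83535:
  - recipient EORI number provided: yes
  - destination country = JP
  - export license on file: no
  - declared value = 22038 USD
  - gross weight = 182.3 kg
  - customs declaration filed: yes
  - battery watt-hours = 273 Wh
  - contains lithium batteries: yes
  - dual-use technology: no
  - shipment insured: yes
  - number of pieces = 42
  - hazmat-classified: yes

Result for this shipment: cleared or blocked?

Atomic conditions:
  recipient EORI number provided: yes → true
  destination country ∈ {FR, MX, UK}: JP is not in the set → false
  gross weight ≤ 604.2 kg: 182.3 ≤ 604.2 is true
  declared value > 9132 USD: 22038 > 9132 is true
  NOT shipment insured: yes → false
  export license on file: no → false
  contains lithium batteries: yes → true
  number of pieces < 5: 42 < 5 is false
  battery watt-hours ≤ 343 Wh: 273 ≤ 343 is true
  customs declaration filed: yes → true
  hazmat-classified: yes → true
  NOT dual-use technology: no → true
  declared value between 18628 USD and 43747 USD: 22038 in [18628, 43747] is true
  gross weight < 82.9 kg: 182.3 < 82.9 is false
Combine:
[1.1.1.3] true AND true = true
[1.1.1] true AND false AND true = false
[1.1] NOT false = true
[1] NOT true = false
[2.1] false AND false = false
[2.2.1] true AND false AND true = false
[2.2] NOT false = true
[2] false OR true = true
[3.1.2] exactly-one(true, true) = false
[3.1.3] true OR true = true
[3.1] true AND false AND true = false
[3] NOT false = true
[4] true → false = false
[root] false OR true OR true OR false = true
Overall: true → cleared

Cleared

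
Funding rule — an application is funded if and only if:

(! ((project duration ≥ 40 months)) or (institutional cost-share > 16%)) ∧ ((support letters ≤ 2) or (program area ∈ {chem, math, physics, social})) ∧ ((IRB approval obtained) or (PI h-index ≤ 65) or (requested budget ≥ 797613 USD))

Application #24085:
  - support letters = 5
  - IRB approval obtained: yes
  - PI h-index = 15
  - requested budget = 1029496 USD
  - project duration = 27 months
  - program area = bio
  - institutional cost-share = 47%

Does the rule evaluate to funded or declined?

Atomic conditions:
  project duration ≥ 40 months: 27 ≥ 40 is false
  institutional cost-share > 16%: 47 > 16 is true
  support letters ≤ 2: 5 ≤ 2 is false
  program area ∈ {chem, math, physics, social}: bio is not in the set → false
  IRB approval obtained: yes → true
  PI h-index ≤ 65: 15 ≤ 65 is true
  requested budget ≥ 797613 USD: 1029496 ≥ 797613 is true
Combine:
[1.1] NOT false = true
[1] true OR true = true
[2] false OR false = false
[3] true OR true OR true = true
[root] true AND false AND true = false
Overall: false → declined

Declined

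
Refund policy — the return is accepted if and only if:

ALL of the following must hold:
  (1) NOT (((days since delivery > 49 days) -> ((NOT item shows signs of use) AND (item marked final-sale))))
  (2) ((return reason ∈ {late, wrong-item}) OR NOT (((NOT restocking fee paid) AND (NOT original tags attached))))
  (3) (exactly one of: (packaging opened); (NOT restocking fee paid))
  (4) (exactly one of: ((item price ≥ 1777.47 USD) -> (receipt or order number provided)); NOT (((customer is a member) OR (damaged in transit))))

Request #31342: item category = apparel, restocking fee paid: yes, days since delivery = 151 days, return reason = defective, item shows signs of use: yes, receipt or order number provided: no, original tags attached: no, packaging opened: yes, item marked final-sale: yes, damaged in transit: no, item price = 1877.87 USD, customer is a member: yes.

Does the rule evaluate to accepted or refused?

Refused

Atomic conditions:
  days since delivery > 49 days: 151 > 49 is true
  NOT item shows signs of use: yes → false
  item marked final-sale: yes → true
  return reason ∈ {late, wrong-item}: defective is not in the set → false
  NOT restocking fee paid: yes → false
  NOT original tags attached: no → true
  packaging opened: yes → true
  item price ≥ 1777.47 USD: 1877.87 ≥ 1777.47 is true
  receipt or order number provided: no → false
  customer is a member: yes → true
  damaged in transit: no → false
Combine:
[1.1.2] false AND true = false
[1.1] true → false = false
[1] NOT false = true
[2.2.1] false AND true = false
[2.2] NOT false = true
[2] false OR true = true
[3] exactly-one(true, false) = true
[4.1] true → false = false
[4.2.1] true OR false = true
[4.2] NOT true = false
[4] exactly-one(false, false) = false
[root] true AND true AND true AND false = false
Overall: false → refused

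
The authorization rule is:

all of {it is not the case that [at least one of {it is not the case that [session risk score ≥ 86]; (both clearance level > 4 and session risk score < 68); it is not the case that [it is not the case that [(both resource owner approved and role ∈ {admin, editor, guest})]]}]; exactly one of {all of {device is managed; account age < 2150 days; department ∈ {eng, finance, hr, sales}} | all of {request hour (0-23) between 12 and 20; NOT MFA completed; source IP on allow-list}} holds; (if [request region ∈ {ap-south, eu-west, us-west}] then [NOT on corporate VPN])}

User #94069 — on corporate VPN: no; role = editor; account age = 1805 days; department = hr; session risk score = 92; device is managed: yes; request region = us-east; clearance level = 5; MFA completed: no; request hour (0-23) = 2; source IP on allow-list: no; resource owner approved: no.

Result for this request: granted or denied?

Atomic conditions:
  session risk score ≥ 86: 92 ≥ 86 is true
  clearance level > 4: 5 > 4 is true
  session risk score < 68: 92 < 68 is false
  resource owner approved: no → false
  role ∈ {admin, editor, guest}: editor is in the set → true
  device is managed: yes → true
  account age < 2150 days: 1805 < 2150 is true
  department ∈ {eng, finance, hr, sales}: hr is in the set → true
  request hour (0-23) between 12 and 20: 2 in [12, 20] is false
  NOT MFA completed: no → true
  source IP on allow-list: no → false
  request region ∈ {ap-south, eu-west, us-west}: us-east is not in the set → false
  NOT on corporate VPN: no → true
Combine:
[1.1.1] NOT true = false
[1.1.2] true AND false = false
[1.1.3.1.1] false AND true = false
[1.1.3.1] NOT false = true
[1.1.3] NOT true = false
[1.1] false OR false OR false = false
[1] NOT false = true
[2.1] true AND true AND true = true
[2.2] false AND true AND false = false
[2] exactly-one(true, false) = true
[3] false → true (antecedent false ⇒ implication holds) = true
[root] true AND true AND true = true
Overall: true → granted

Granted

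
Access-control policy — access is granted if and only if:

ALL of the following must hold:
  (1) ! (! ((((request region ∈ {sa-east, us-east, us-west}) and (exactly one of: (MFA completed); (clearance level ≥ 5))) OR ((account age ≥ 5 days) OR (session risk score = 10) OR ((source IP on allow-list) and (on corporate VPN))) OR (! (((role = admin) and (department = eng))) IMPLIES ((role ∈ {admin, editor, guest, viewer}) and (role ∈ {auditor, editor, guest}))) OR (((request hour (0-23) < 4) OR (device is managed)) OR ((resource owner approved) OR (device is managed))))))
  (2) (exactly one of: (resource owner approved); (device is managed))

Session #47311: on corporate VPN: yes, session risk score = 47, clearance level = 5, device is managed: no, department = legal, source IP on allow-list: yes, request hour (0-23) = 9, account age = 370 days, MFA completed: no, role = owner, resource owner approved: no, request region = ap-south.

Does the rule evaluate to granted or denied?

Atomic conditions:
  request region ∈ {sa-east, us-east, us-west}: ap-south is not in the set → false
  MFA completed: no → false
  clearance level ≥ 5: 5 ≥ 5 is true
  account age ≥ 5 days: 370 ≥ 5 is true
  session risk score = 10: 47 == 10 is false
  source IP on allow-list: yes → true
  on corporate VPN: yes → true
  role = admin: owner == admin is false
  department = eng: legal == eng is false
  role ∈ {admin, editor, guest, viewer}: owner is not in the set → false
  role ∈ {auditor, editor, guest}: owner is not in the set → false
  request hour (0-23) < 4: 9 < 4 is false
  device is managed: no → false
  resource owner approved: no → false
Combine:
[1.1.1.1.2] exactly-one(false, true) = true
[1.1.1.1] false AND true = false
[1.1.1.2.3] true AND true = true
[1.1.1.2] true OR false OR true = true
[1.1.1.3.1.1] false AND false = false
[1.1.1.3.1] NOT false = true
[1.1.1.3.2] false AND false = false
[1.1.1.3] true → false = false
[1.1.1.4.1] false OR false = false
[1.1.1.4.2] false OR false = false
[1.1.1.4] false OR false = false
[1.1.1] false OR true OR false OR false = true
[1.1] NOT true = false
[1] NOT false = true
[2] exactly-one(false, false) = false
[root] true AND false = false
Overall: false → denied

Denied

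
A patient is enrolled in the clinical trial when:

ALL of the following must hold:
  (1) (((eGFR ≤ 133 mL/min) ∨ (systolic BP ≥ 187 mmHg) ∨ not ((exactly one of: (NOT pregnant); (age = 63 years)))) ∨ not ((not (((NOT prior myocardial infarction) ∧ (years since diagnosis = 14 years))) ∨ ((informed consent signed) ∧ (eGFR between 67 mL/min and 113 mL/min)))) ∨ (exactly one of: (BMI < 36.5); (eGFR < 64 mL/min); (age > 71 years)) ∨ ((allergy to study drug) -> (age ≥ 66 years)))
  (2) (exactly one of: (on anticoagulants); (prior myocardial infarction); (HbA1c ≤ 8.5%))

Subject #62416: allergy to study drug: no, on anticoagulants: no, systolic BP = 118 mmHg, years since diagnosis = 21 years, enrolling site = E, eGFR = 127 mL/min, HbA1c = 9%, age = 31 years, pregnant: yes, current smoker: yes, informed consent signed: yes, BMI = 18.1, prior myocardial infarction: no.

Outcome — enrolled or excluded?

Excluded

Atomic conditions:
  eGFR ≤ 133 mL/min: 127 ≤ 133 is true
  systolic BP ≥ 187 mmHg: 118 ≥ 187 is false
  NOT pregnant: yes → false
  age = 63 years: 31 == 63 is false
  NOT prior myocardial infarction: no → true
  years since diagnosis = 14 years: 21 == 14 is false
  informed consent signed: yes → true
  eGFR between 67 mL/min and 113 mL/min: 127 in [67, 113] is false
  BMI < 36.5: 18.1 < 36.5 is true
  eGFR < 64 mL/min: 127 < 64 is false
  age > 71 years: 31 > 71 is false
  allergy to study drug: no → false
  age ≥ 66 years: 31 ≥ 66 is false
  on anticoagulants: no → false
  prior myocardial infarction: no → false
  HbA1c ≤ 8.5%: 9 ≤ 8.5 is false
Combine:
[1.1.3.1] exactly-one(false, false) = false
[1.1.3] NOT false = true
[1.1] true OR false OR true = true
[1.2.1.1.1] true AND false = false
[1.2.1.1] NOT false = true
[1.2.1.2] true AND false = false
[1.2.1] true OR false = true
[1.2] NOT true = false
[1.3] exactly-one(true, false, false) = true
[1.4] false → false (antecedent false ⇒ implication holds) = true
[1] true OR false OR true OR true = true
[2] exactly-one(false, false, false) = false
[root] true AND false = false
Overall: false → excluded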